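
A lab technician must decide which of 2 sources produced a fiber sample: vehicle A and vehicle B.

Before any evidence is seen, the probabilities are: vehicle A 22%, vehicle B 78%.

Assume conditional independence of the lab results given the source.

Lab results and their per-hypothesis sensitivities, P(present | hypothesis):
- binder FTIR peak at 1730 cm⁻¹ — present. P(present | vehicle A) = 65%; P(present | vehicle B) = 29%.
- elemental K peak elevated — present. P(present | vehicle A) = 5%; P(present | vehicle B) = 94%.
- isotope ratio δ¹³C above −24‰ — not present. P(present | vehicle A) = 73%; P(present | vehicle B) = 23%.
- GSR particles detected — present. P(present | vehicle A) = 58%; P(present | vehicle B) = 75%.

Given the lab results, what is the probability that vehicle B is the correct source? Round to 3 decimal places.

0.991

For each hypothesis, the unnormalized posterior weight is prior × product of the lab result likelihoods (using 1 − P(present | H) for each absent lab result):
  vehicle A: 0.22 × 0.65 × 0.05 × (1 − 0.73) × 0.58 = 0.0011197
  vehicle B: 0.78 × 0.29 × 0.94 × (1 − 0.23) × 0.75 = 0.12279
Marginal likelihood of the evidence = 0.12391.
P(vehicle B | evidence) = 0.12279 / 0.12391 ≈ 0.991.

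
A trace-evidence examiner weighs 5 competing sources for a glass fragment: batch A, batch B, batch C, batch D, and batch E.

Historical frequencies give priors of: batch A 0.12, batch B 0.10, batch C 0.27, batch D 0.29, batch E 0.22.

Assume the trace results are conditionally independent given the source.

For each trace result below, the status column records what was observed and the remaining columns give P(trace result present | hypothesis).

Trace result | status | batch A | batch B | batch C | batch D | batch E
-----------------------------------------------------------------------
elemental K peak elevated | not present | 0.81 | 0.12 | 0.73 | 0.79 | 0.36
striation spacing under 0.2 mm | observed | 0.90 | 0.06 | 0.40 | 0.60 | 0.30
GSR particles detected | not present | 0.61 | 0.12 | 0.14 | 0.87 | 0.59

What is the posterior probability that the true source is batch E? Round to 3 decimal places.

By Bayes' rule with conditional independence, the unnormalized weight for each hypothesis is prior × ∏ likelihoods (using 1 − P(present | H) for each absent trace result):
  batch A: 0.12 × (1 − 0.81) × 0.90 × (1 − 0.61) = 0.0080028
  batch B: 0.10 × (1 − 0.12) × 0.06 × (1 − 0.12) = 0.0046464
  batch C: 0.27 × (1 − 0.73) × 0.40 × (1 − 0.14) = 0.025078
  batch D: 0.29 × (1 − 0.79) × 0.60 × (1 − 0.87) = 0.0047502
  batch E: 0.22 × (1 − 0.36) × 0.30 × (1 − 0.59) = 0.017318
The unnormalized weights sum to 0.059795.
P(batch E | evidence) = 0.017318 / 0.059795 ≈ 0.290.

0.290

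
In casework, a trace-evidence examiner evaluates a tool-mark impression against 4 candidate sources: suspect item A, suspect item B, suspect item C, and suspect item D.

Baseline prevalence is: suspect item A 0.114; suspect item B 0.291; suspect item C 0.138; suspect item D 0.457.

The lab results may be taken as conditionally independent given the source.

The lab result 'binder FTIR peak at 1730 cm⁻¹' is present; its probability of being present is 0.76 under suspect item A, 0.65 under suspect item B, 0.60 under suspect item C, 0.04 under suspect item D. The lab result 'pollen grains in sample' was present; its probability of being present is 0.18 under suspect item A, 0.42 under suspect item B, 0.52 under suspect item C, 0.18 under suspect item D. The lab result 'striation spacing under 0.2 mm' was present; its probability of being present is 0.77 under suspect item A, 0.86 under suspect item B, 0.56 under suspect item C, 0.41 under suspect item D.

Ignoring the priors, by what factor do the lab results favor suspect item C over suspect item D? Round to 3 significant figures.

59.2

Take the product of per-lab result likelihoods under each hypothesis, then divide.
  suspect item C: 0.60 × 0.52 × 0.56 = 0.17472
  suspect item D: 0.04 × 0.18 × 0.41 = 0.002952
Bayes factor = 0.17472 / 0.002952 ≈ 59.2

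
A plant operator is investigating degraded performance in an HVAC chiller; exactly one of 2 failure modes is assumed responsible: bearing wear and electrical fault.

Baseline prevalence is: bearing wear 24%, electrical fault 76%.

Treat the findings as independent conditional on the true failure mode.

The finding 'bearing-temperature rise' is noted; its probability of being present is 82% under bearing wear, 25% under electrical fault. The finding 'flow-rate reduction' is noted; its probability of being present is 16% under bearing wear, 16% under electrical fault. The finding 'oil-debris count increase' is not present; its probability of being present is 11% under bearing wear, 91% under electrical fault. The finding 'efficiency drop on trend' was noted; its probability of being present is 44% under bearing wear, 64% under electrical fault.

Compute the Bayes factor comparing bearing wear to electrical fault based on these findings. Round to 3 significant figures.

Joint likelihood of the evidence pattern under each hypothesis (using 1 − P(present | H) for each absent finding):
  bearing wear: 0.82 × 0.16 × (1 − 0.11) × 0.44 = 0.051378
  electrical fault: 0.25 × 0.16 × (1 − 0.91) × 0.64 = 0.002304
Bayes factor = 0.051378 / 0.002304 ≈ 22.3

22.3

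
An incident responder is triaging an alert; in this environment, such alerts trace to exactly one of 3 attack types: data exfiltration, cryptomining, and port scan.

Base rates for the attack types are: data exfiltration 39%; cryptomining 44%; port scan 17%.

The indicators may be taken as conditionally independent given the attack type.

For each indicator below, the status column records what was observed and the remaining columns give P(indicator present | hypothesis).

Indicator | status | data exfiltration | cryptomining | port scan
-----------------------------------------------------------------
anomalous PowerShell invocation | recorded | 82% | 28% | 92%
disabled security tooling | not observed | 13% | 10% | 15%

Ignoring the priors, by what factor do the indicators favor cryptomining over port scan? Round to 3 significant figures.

0.322

Joint likelihood of the indicator pattern under each hypothesis (using 1 − P(present | H) for each absent indicator):
  cryptomining: 0.28 × (1 − 0.10) = 0.252
  port scan: 0.92 × (1 − 0.15) = 0.782
Bayes factor = 0.252 / 0.782 ≈ 0.322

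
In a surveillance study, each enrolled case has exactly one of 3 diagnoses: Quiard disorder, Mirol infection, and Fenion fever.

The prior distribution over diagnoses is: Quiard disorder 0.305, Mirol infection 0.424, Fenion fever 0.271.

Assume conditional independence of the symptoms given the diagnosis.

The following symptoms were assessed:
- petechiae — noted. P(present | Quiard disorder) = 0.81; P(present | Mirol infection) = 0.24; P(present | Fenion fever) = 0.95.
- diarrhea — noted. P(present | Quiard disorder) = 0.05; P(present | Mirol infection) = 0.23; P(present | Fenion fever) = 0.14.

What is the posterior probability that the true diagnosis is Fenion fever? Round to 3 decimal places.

For each hypothesis, the unnormalized posterior weight is prior × product of the symptom likelihoods:
  Quiard disorder: 0.305 × 0.81 × 0.05 = 0.012353
  Mirol infection: 0.424 × 0.24 × 0.23 = 0.023405
  Fenion fever: 0.271 × 0.95 × 0.14 = 0.036043
The unnormalized weights sum to 0.0718.
P(Fenion fever | evidence) = 0.036043 / 0.0718 ≈ 0.502.

0.502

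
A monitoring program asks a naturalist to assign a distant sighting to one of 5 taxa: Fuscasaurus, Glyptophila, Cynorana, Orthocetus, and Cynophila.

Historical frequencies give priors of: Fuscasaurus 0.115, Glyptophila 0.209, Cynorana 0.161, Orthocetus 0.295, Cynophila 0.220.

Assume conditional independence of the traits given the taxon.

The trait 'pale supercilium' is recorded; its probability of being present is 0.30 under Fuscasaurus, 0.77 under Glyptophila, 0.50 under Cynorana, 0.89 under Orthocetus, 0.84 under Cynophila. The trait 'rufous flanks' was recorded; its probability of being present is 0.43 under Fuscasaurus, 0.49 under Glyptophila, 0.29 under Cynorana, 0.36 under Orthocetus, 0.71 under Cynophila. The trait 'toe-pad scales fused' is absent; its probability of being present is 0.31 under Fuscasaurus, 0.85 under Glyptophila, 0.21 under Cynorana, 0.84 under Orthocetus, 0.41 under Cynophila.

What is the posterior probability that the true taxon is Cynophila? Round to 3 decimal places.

By Bayes' rule with conditional independence, the unnormalized weight for each hypothesis is prior × ∏ likelihoods (using 1 − P(present | H) for each absent trait):
  Fuscasaurus: 0.115 × 0.30 × 0.43 × (1 − 0.31) = 0.010236
  Glyptophila: 0.209 × 0.77 × 0.49 × (1 − 0.85) = 0.011828
  Cynorana: 0.161 × 0.50 × 0.29 × (1 − 0.21) = 0.018443
  Orthocetus: 0.295 × 0.89 × 0.36 × (1 − 0.84) = 0.015123
  Cynophila: 0.220 × 0.84 × 0.71 × (1 − 0.41) = 0.077413
The unnormalized weights sum to 0.13304.
P(Cynophila | evidence) = 0.077413 / 0.13304 ≈ 0.582.

0.582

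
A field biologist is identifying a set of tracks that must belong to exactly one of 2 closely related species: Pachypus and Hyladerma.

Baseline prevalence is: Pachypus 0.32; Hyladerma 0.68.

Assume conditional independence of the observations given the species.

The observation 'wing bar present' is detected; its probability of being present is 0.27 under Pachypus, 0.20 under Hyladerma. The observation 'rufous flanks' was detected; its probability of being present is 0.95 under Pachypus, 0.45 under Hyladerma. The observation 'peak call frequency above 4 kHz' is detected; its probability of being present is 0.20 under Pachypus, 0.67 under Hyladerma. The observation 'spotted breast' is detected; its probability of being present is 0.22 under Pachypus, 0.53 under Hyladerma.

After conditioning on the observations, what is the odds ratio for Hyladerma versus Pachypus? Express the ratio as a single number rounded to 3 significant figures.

Unnormalized posterior weight (prior times the observation likelihoods) for each of the two hypotheses:
  Hyladerma: 0.68 × 0.20 × 0.45 × 0.67 × 0.53 = 0.021732
  Pachypus: 0.32 × 0.27 × 0.95 × 0.20 × 0.22 = 0.0036115
Odds(Hyladerma : Pachypus) = 0.021732 / 0.0036115 ≈ 6.02.

6.02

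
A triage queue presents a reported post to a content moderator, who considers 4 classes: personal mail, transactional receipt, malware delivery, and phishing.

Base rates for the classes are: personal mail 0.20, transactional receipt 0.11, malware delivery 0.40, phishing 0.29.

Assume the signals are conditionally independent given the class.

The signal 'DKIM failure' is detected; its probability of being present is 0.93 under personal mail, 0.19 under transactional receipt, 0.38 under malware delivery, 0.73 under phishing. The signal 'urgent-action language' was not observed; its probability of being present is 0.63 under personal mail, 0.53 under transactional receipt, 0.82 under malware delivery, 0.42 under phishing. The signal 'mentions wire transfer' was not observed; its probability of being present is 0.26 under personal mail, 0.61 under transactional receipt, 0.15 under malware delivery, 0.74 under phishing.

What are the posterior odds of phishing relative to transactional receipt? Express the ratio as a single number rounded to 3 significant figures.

8.33

Posterior odds equal prior odds times the likelihood ratio; only the two competing hypotheses matter (using 1 − P(present | H) for each absent signal).
  phishing: 0.29 × 0.73 × (1 − 0.42) × (1 − 0.74) = 0.031924
  transactional receipt: 0.11 × 0.19 × (1 − 0.53) × (1 − 0.61) = 0.003831
Odds(phishing : transactional receipt) = 0.031924 / 0.003831 ≈ 8.33.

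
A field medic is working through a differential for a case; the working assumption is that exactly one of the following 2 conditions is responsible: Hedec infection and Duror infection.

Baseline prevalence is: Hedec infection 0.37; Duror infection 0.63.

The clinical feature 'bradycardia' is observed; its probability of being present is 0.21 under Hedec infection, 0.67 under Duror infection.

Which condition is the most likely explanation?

By Bayes' rule, the unnormalized weight for each hypothesis is prior × likelihood:
  Hedec infection: 0.37 × 0.21 = 0.0777
  Duror infection: 0.63 × 0.67 = 0.4221
The unnormalized weights sum to 0.4998.
P(Hedec infection | evidence) ≈ 0.0777 / 0.4998 ≈ 0.155
P(Duror infection | evidence) ≈ 0.4221 / 0.4998 ≈ 0.845
The largest is 0.845, so Duror infection is most probable.

Duror infection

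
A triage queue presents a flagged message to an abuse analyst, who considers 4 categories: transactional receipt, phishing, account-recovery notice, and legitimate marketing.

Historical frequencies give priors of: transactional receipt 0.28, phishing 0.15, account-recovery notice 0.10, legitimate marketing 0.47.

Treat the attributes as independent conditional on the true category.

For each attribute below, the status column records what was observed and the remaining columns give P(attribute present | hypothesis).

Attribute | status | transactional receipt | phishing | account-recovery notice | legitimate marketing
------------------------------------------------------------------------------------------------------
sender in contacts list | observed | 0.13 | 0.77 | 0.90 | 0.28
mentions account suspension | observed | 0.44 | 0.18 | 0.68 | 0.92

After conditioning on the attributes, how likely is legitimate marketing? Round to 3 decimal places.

For each hypothesis, the unnormalized posterior weight is prior × product of the attribute likelihoods:
  transactional receipt: 0.28 × 0.13 × 0.44 = 0.016016
  phishing: 0.15 × 0.77 × 0.18 = 0.02079
  account-recovery notice: 0.10 × 0.90 × 0.68 = 0.0612
  legitimate marketing: 0.47 × 0.28 × 0.92 = 0.12107
Normalizing constant Z = 0.016016 + 0.02079 + 0.0612 + 0.12107 = 0.21908.
P(legitimate marketing | evidence) = 0.12107 / 0.21908 ≈ 0.553.

0.553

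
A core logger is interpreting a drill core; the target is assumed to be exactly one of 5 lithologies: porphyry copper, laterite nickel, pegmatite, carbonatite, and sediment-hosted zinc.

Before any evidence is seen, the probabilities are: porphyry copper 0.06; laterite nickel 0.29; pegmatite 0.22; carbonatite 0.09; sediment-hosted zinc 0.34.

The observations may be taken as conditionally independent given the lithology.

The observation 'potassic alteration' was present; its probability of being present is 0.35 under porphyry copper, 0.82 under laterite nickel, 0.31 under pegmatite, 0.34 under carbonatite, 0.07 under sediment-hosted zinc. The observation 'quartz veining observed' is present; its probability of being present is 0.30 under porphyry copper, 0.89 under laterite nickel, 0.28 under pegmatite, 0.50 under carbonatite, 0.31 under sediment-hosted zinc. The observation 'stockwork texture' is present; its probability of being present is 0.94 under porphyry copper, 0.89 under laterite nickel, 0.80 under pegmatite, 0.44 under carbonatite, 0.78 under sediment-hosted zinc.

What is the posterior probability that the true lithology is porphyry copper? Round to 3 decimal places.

0.027

For each hypothesis, the unnormalized posterior weight is prior × product of the observation likelihoods:
  porphyry copper: 0.06 × 0.35 × 0.30 × 0.94 = 0.005922
  laterite nickel: 0.29 × 0.82 × 0.89 × 0.89 = 0.18836
  pegmatite: 0.22 × 0.31 × 0.28 × 0.80 = 0.015277
  carbonatite: 0.09 × 0.34 × 0.50 × 0.44 = 0.006732
  sediment-hosted zinc: 0.34 × 0.07 × 0.31 × 0.78 = 0.0057548
Marginal likelihood of the evidence = 0.22205.
P(porphyry copper | evidence) = 0.005922 / 0.22205 ≈ 0.027.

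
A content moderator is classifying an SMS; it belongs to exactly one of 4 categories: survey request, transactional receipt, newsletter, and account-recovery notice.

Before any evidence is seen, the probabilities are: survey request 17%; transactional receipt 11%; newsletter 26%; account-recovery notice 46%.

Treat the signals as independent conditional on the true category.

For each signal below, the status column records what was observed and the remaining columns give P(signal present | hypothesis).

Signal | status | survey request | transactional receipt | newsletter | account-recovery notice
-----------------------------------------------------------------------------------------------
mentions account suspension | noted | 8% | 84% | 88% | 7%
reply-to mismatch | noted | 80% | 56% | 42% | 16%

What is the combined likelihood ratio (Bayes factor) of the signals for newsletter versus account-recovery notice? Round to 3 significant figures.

Joint likelihood of the signal pattern under each hypothesis:
  newsletter: 0.88 × 0.42 = 0.3696
  account-recovery notice: 0.07 × 0.16 = 0.0112
Bayes factor = 0.3696 / 0.0112 ≈ 33.0

33.0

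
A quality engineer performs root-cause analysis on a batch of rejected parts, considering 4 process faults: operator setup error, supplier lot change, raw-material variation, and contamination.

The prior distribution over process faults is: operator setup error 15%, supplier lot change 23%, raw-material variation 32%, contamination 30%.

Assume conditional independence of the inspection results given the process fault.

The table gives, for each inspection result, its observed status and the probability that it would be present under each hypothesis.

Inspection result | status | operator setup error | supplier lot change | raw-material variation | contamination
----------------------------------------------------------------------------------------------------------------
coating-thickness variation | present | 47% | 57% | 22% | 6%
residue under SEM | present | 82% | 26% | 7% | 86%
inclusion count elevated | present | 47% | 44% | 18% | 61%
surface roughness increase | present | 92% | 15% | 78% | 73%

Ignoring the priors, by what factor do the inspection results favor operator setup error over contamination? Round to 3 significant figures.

Take the product of per-inspection result likelihoods under each hypothesis, then divide.
  operator setup error: 0.47 × 0.82 × 0.47 × 0.92 = 0.16665
  contamination: 0.06 × 0.86 × 0.61 × 0.73 = 0.022977
Bayes factor = 0.16665 / 0.022977 ≈ 7.25

7.25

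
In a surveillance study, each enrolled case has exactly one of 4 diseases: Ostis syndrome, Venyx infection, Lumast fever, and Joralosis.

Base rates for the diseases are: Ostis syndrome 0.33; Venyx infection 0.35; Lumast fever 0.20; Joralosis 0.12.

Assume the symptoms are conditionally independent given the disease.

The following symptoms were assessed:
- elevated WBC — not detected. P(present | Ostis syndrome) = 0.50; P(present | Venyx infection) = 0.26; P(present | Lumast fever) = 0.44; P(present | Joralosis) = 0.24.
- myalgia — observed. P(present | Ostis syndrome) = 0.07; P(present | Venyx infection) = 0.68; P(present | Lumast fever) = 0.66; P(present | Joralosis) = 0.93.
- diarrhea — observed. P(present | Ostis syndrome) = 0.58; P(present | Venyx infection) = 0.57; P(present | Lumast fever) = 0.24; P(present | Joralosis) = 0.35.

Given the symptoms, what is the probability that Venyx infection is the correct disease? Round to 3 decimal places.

By Bayes' rule with conditional independence, the unnormalized weight for each hypothesis is prior × ∏ likelihoods (using 1 − P(present | H) for each absent symptom):
  Ostis syndrome: 0.33 × (1 − 0.50) × 0.07 × 0.58 = 0.006699
  Venyx infection: 0.35 × (1 − 0.26) × 0.68 × 0.57 = 0.10039
  Lumast fever: 0.20 × (1 − 0.44) × 0.66 × 0.24 = 0.017741
  Joralosis: 0.12 × (1 − 0.24) × 0.93 × 0.35 = 0.029686
Normalizing constant Z = 0.006699 + 0.10039 + 0.017741 + 0.029686 = 0.15451.
P(Venyx infection | evidence) = 0.10039 / 0.15451 ≈ 0.650.

0.650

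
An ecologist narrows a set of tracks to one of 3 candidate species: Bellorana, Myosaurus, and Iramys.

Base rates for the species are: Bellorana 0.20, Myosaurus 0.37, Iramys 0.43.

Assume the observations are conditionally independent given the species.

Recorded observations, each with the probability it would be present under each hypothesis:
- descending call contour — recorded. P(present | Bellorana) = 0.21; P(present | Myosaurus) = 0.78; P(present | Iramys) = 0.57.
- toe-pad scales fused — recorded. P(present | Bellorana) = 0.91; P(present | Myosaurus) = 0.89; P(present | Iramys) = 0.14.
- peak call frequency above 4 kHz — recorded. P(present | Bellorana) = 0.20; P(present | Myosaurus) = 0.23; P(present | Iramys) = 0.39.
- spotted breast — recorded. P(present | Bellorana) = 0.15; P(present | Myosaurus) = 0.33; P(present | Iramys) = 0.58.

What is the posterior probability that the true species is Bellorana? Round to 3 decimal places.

For each hypothesis, the unnormalized posterior weight is prior × product of the observation likelihoods:
  Bellorana: 0.20 × 0.21 × 0.91 × 0.20 × 0.15 = 0.0011466
  Myosaurus: 0.37 × 0.78 × 0.89 × 0.23 × 0.33 = 0.019495
  Iramys: 0.43 × 0.57 × 0.14 × 0.39 × 0.58 = 0.0077618
Marginal likelihood of the evidence = 0.028404.
P(Bellorana | evidence) = 0.0011466 / 0.028404 ≈ 0.040.

0.040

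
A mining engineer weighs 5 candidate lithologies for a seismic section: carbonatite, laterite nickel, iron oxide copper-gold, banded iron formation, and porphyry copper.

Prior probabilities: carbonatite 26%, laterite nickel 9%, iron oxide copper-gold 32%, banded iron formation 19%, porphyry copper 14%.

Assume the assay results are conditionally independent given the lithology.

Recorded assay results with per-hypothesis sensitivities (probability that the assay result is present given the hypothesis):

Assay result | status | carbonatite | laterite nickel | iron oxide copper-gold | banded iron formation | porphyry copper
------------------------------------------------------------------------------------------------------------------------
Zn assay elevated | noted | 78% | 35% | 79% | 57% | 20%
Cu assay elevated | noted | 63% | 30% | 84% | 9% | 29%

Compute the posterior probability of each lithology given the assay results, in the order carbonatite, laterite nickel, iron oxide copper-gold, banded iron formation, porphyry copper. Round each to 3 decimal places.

Multiply each prior by the joint likelihood of the assay result pattern:
  carbonatite: 0.26 × 0.78 × 0.63 = 0.12776
  laterite nickel: 0.09 × 0.35 × 0.30 = 0.00945
  iron oxide copper-gold: 0.32 × 0.79 × 0.84 = 0.21235
  banded iron formation: 0.19 × 0.57 × 0.09 = 0.009747
  porphyry copper: 0.14 × 0.20 × 0.29 = 0.00812
The unnormalized weights sum to 0.36743.
P(carbonatite | evidence) = 0.12776 / 0.36743 ≈ 0.348
P(laterite nickel | evidence) = 0.00945 / 0.36743 ≈ 0.026
P(iron oxide copper-gold | evidence) = 0.21235 / 0.36743 ≈ 0.578
P(banded iron formation | evidence) = 0.009747 / 0.36743 ≈ 0.027
P(porphyry copper | evidence) = 0.00812 / 0.36743 ≈ 0.022

0.348, 0.026, 0.578, 0.027, 0.022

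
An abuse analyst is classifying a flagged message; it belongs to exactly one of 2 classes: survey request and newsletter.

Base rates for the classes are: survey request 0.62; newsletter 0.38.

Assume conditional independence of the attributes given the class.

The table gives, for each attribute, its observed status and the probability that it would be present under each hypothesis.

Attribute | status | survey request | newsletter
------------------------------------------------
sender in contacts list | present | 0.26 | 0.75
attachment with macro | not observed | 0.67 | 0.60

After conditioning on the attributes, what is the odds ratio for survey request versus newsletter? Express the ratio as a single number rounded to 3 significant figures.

0.467

Unnormalized posterior weight (prior times the attribute likelihoods) for each of the two hypotheses (using 1 − P(present | H) for each absent attribute):
  survey request: 0.62 × 0.26 × (1 − 0.67) = 0.053196
  newsletter: 0.38 × 0.75 × (1 − 0.60) = 0.114
Posterior odds = 0.053196 / 0.114 ≈ 0.467.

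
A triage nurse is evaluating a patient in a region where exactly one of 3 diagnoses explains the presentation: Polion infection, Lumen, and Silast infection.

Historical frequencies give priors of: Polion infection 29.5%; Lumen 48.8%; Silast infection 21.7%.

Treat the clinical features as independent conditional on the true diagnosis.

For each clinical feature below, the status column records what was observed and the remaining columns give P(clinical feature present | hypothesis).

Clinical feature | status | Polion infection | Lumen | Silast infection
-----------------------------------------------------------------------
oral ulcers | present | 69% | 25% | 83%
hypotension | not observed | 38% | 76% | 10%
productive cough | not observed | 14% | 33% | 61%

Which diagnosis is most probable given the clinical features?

Polion infection

By Bayes' rule with conditional independence, the unnormalized weight for each hypothesis is prior × ∏ likelihoods (using 1 − P(present | H) for each absent clinical feature):
  Polion infection: 0.295 × 0.69 × (1 − 0.38) × (1 − 0.14) = 0.10853
  Lumen: 0.488 × 0.25 × (1 − 0.76) × (1 − 0.33) = 0.019618
  Silast infection: 0.217 × 0.83 × (1 − 0.10) × (1 − 0.61) = 0.063219
The unnormalized weights sum to 0.19137.
P(Polion infection | evidence) ≈ 0.10853 / 0.19137 ≈ 0.567
P(Lumen | evidence) ≈ 0.019618 / 0.19137 ≈ 0.103
P(Silast infection | evidence) ≈ 0.063219 / 0.19137 ≈ 0.330
The largest is 0.567, so Polion infection is most probable.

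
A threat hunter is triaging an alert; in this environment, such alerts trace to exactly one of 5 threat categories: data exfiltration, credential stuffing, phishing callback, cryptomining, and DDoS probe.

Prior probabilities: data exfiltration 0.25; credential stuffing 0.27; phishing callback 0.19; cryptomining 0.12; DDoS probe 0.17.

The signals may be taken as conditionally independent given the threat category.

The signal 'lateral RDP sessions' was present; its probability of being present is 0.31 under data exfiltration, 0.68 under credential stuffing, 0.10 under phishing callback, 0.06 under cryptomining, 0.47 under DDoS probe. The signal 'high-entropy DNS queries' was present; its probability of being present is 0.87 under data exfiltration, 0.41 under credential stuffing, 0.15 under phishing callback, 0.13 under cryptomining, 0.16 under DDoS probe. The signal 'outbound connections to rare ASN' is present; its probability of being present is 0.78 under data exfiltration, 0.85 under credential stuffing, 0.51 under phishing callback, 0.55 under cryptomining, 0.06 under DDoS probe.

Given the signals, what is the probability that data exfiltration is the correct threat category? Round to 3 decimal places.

By Bayes' rule with conditional independence, the unnormalized weight for each hypothesis is prior × ∏ likelihoods:
  data exfiltration: 0.25 × 0.31 × 0.87 × 0.78 = 0.052591
  credential stuffing: 0.27 × 0.68 × 0.41 × 0.85 = 0.063985
  phishing callback: 0.19 × 0.10 × 0.15 × 0.51 = 0.0014535
  cryptomining: 0.12 × 0.06 × 0.13 × 0.55 = 0.0005148
  DDoS probe: 0.17 × 0.47 × 0.16 × 0.06 = 0.00076704
The unnormalized weights sum to 0.11931.
P(data exfiltration | evidence) = 0.052591 / 0.11931 ≈ 0.441.

0.441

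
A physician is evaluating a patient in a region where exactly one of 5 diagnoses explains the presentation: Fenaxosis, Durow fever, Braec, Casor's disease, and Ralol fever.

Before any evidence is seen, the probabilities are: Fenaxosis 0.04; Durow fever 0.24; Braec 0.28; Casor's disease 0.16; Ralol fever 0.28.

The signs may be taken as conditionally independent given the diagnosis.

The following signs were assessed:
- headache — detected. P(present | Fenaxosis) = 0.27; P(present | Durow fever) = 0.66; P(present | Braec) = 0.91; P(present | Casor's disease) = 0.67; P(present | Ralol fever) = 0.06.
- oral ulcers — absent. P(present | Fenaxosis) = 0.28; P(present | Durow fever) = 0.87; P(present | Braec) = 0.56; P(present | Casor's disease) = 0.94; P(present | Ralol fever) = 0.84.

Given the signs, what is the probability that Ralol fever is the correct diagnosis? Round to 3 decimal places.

For each hypothesis, the unnormalized posterior weight is prior × product of the sign likelihoods (using 1 − P(present | H) for each absent sign):
  Fenaxosis: 0.04 × 0.27 × (1 − 0.28) = 0.007776
  Durow fever: 0.24 × 0.66 × (1 − 0.87) = 0.020592
  Braec: 0.28 × 0.91 × (1 − 0.56) = 0.11211
  Casor's disease: 0.16 × 0.67 × (1 − 0.94) = 0.006432
  Ralol fever: 0.28 × 0.06 × (1 − 0.84) = 0.002688
The unnormalized weights sum to 0.1496.
P(Ralol fever | evidence) = 0.002688 / 0.1496 ≈ 0.018.

0.018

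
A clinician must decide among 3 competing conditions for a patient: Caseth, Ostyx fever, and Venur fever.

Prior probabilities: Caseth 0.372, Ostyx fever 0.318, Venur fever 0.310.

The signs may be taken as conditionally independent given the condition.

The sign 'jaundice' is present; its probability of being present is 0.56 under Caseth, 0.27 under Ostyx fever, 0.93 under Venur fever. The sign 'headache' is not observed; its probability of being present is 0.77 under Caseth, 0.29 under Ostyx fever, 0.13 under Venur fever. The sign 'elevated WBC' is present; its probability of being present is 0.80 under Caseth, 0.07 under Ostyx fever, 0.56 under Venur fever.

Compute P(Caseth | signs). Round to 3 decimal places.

0.209

Multiply each prior by the joint likelihood of the sign pattern (using 1 − P(present | H) for each absent sign):
  Caseth: 0.372 × 0.56 × (1 − 0.77) × 0.80 = 0.038331
  Ostyx fever: 0.318 × 0.27 × (1 − 0.29) × 0.07 = 0.0042672
  Venur fever: 0.310 × 0.93 × (1 − 0.13) × 0.56 = 0.14046
The unnormalized weights sum to 0.18306.
P(Caseth | evidence) = 0.038331 / 0.18306 ≈ 0.209.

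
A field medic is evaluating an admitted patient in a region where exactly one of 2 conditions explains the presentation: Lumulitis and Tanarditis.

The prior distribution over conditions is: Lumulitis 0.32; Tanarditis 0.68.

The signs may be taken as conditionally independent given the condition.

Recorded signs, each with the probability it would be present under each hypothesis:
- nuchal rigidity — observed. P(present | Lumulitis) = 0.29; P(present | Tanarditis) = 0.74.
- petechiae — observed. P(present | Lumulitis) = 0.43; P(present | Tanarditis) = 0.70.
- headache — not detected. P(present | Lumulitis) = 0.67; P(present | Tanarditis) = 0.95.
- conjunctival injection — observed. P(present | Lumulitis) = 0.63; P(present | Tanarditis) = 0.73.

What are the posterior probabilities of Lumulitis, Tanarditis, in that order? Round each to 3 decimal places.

0.392, 0.608

For each hypothesis, the unnormalized posterior weight is prior × product of the sign likelihoods (using 1 − P(present | H) for each absent sign):
  Lumulitis: 0.32 × 0.29 × 0.43 × (1 − 0.67) × 0.63 = 0.008296
  Tanarditis: 0.68 × 0.74 × 0.70 × (1 − 0.95) × 0.73 = 0.012857
Marginal likelihood of the evidence = 0.021153.
P(Lumulitis | evidence) = 0.008296 / 0.021153 ≈ 0.392
P(Tanarditis | evidence) = 0.012857 / 0.021153 ≈ 0.608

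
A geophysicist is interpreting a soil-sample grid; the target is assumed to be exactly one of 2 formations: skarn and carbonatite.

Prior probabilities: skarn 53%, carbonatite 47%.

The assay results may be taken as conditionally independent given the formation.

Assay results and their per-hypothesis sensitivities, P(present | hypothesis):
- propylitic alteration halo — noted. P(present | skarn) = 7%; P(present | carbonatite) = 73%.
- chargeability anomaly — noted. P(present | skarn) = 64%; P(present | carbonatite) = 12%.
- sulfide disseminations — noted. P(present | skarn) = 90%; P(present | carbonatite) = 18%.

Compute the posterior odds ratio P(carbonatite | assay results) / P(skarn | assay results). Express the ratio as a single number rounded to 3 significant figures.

The normalizing constant cancels in an odds ratio, so compute prior × likelihood for the two hypotheses only:
  carbonatite: 0.47 × 0.73 × 0.12 × 0.18 = 0.007411
  skarn: 0.53 × 0.07 × 0.64 × 0.90 = 0.02137
Posterior odds = 0.007411 / 0.02137 ≈ 0.347.

0.347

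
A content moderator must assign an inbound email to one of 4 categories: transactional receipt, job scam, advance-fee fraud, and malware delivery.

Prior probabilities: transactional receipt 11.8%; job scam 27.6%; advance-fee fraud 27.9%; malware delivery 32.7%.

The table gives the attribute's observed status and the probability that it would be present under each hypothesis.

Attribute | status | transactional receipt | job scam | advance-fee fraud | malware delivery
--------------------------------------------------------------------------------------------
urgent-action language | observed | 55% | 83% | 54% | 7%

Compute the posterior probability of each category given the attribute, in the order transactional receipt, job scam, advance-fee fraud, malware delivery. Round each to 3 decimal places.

By Bayes' rule, the unnormalized weight for each hypothesis is prior × likelihood:
  transactional receipt: 0.118 × 0.55 = 0.0649
  job scam: 0.276 × 0.83 = 0.22908
  advance-fee fraud: 0.279 × 0.54 = 0.15066
  malware delivery: 0.327 × 0.07 = 0.02289
Normalizing constant Z = 0.0649 + 0.22908 + 0.15066 + 0.02289 = 0.46753.
P(transactional receipt | evidence) = 0.0649 / 0.46753 ≈ 0.139
P(job scam | evidence) = 0.22908 / 0.46753 ≈ 0.490
P(advance-fee fraud | evidence) = 0.15066 / 0.46753 ≈ 0.322
P(malware delivery | evidence) = 0.02289 / 0.46753 ≈ 0.049

0.139, 0.490, 0.322, 0.049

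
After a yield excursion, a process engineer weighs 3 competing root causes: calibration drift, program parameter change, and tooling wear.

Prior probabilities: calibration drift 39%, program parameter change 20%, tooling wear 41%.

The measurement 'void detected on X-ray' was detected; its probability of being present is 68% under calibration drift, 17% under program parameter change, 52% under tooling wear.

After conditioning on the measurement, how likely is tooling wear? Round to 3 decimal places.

0.416

By Bayes' rule, the unnormalized weight for each hypothesis is prior × likelihood:
  calibration drift: 0.39 × 0.68 = 0.2652
  program parameter change: 0.20 × 0.17 = 0.034
  tooling wear: 0.41 × 0.52 = 0.2132
The unnormalized weights sum to 0.5124.
P(tooling wear | evidence) = 0.2132 / 0.5124 ≈ 0.416.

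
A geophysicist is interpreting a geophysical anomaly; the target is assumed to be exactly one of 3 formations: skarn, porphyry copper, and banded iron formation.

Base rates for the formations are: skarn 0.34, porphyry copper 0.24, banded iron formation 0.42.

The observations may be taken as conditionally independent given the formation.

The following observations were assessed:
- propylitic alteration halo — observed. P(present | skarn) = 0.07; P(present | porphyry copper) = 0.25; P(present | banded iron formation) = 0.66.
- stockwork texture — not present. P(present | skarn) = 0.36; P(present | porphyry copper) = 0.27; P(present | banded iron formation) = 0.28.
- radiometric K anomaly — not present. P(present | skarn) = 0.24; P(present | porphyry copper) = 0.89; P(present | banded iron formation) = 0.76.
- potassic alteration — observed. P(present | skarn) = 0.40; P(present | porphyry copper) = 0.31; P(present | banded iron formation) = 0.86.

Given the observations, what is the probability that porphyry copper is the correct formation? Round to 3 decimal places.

For each hypothesis, the unnormalized posterior weight is prior × product of the observation likelihoods (using 1 − P(present | H) for each absent observation):
  skarn: 0.34 × 0.07 × (1 − 0.36) × (1 − 0.24) × 0.40 = 0.0046305
  porphyry copper: 0.24 × 0.25 × (1 − 0.27) × (1 − 0.89) × 0.31 = 0.0014936
  banded iron formation: 0.42 × 0.66 × (1 − 0.28) × (1 − 0.76) × 0.86 = 0.041194
Marginal likelihood of the evidence = 0.047318.
P(porphyry copper | evidence) = 0.0014936 / 0.047318 ≈ 0.032.

0.032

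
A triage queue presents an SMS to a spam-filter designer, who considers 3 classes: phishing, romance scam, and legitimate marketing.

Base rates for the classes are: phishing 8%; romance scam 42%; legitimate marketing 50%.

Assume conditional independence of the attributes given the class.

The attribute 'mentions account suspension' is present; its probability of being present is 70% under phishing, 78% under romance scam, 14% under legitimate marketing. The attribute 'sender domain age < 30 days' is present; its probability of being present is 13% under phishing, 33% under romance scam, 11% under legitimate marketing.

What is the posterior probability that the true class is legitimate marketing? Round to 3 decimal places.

By Bayes' rule with conditional independence, the unnormalized weight for each hypothesis is prior × ∏ likelihoods:
  phishing: 0.08 × 0.70 × 0.13 = 0.00728
  romance scam: 0.42 × 0.78 × 0.33 = 0.10811
  legitimate marketing: 0.50 × 0.14 × 0.11 = 0.0077
The unnormalized weights sum to 0.12309.
P(legitimate marketing | evidence) = 0.0077 / 0.12309 ≈ 0.063.

0.063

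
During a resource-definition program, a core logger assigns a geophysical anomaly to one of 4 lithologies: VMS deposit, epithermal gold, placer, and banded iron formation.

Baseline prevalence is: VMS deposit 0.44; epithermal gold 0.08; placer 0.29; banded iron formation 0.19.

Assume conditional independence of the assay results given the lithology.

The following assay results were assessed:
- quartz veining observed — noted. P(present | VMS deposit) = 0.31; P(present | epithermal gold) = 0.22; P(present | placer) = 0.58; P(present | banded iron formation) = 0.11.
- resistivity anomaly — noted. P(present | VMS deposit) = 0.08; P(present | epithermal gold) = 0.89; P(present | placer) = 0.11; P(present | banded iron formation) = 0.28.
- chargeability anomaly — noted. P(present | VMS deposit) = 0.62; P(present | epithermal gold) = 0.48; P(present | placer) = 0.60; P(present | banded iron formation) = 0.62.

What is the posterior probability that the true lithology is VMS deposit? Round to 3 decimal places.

0.233

Multiply each prior by the joint likelihood of the assay result pattern:
  VMS deposit: 0.44 × 0.31 × 0.08 × 0.62 = 0.0067654
  epithermal gold: 0.08 × 0.22 × 0.89 × 0.48 = 0.0075187
  placer: 0.29 × 0.58 × 0.11 × 0.60 = 0.011101
  banded iron formation: 0.19 × 0.11 × 0.28 × 0.62 = 0.0036282
Normalizing constant Z = 0.0067654 + 0.0075187 + 0.011101 + 0.0036282 = 0.029014.
P(VMS deposit | evidence) = 0.0067654 / 0.029014 ≈ 0.233.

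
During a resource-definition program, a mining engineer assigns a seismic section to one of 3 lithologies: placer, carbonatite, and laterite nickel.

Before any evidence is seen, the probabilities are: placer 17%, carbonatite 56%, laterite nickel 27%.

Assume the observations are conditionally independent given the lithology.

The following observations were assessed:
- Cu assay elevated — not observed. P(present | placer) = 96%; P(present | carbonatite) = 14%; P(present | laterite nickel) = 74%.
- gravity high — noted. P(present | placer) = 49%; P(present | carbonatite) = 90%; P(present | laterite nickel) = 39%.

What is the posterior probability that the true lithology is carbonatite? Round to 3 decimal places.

By Bayes' rule with conditional independence, the unnormalized weight for each hypothesis is prior × ∏ likelihoods (using 1 − P(present | H) for each absent observation):
  placer: 0.17 × (1 − 0.96) × 0.49 = 0.003332
  carbonatite: 0.56 × (1 − 0.14) × 0.90 = 0.43344
  laterite nickel: 0.27 × (1 − 0.74) × 0.39 = 0.027378
Normalizing constant Z = 0.003332 + 0.43344 + 0.027378 = 0.46415.
P(carbonatite | evidence) = 0.43344 / 0.46415 ≈ 0.934.

0.934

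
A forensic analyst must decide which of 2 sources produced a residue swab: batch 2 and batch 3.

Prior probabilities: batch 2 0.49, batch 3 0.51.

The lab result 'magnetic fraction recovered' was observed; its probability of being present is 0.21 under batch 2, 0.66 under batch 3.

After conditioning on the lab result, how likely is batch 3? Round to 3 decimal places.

0.766

For each hypothesis, the unnormalized posterior weight is prior × likelihood:
  batch 2: 0.49 × 0.21 = 0.1029
  batch 3: 0.51 × 0.66 = 0.3366
Normalizing constant Z = 0.1029 + 0.3366 = 0.4395.
P(batch 3 | evidence) = 0.3366 / 0.4395 ≈ 0.766.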